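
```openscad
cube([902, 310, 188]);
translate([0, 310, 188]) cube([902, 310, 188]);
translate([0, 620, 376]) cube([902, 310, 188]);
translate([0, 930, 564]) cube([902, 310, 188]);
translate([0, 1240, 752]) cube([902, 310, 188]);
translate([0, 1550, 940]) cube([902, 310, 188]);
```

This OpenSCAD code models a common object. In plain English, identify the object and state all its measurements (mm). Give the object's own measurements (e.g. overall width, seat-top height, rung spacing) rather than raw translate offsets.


A straight staircase of 6 solid steps. Each step is 902 mm wide (x), 310 mm deep (y, the going) and 188 mm tall (the rise). The first step rests on the floor; each subsequent step sits one going further in +y and one rise higher in +z, directly behind and above the previous step with no overlap.


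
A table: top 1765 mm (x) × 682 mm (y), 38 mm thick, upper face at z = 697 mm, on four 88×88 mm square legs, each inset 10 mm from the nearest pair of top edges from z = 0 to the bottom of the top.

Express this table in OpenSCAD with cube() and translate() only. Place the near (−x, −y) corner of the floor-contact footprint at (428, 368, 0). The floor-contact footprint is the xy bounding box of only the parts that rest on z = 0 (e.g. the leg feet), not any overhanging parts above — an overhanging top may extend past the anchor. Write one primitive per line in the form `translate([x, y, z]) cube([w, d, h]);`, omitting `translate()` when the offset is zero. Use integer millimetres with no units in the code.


// leg_h = 697 - 38 = 659
translate([418, 358, 659]) cube([1765, 682, 38]);
translate([428, 368, 0]) cube([88, 88, 659]);
translate([2085, 368, 0]) cube([88, 88, 659]);
translate([428, 942, 0]) cube([88, 88, 659]);
translate([2085, 942, 0]) cube([88, 88, 659]);


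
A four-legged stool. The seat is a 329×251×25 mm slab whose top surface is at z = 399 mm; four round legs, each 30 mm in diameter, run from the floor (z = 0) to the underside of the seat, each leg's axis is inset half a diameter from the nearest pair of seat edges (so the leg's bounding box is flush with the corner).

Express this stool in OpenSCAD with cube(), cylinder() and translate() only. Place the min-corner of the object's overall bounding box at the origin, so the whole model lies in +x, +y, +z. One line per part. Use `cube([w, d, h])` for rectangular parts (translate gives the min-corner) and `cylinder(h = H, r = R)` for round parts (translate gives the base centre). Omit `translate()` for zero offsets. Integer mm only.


translate([0, 0, 374]) cube([329, 251, 25]);
translate([15, 15, 0]) cylinder(h = 374, r = 15);
translate([314, 15, 0]) cylinder(h = 374, r = 15);
translate([15, 236, 0]) cylinder(h = 374, r = 15);
translate([314, 236, 0]) cylinder(h = 374, r = 15);


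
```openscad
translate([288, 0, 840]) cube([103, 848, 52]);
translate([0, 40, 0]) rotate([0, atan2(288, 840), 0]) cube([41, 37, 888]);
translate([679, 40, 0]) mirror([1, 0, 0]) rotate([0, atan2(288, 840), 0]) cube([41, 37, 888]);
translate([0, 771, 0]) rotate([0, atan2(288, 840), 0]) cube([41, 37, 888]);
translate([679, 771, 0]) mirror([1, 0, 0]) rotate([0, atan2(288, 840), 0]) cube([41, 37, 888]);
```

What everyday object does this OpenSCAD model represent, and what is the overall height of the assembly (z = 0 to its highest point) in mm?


A sawhorse. The overall height is 892 mm.

A beam across two mirrored pairs of raked legs — a sawhorse. The beam's underside is at z = 840 (matching the legs' vertical rise in atan2(288, 840)) and the beam is 52 mm tall, so its top is at 840 + 52 = 892 mm. The raked legs top out at the beam's underside, so that is the highest point.


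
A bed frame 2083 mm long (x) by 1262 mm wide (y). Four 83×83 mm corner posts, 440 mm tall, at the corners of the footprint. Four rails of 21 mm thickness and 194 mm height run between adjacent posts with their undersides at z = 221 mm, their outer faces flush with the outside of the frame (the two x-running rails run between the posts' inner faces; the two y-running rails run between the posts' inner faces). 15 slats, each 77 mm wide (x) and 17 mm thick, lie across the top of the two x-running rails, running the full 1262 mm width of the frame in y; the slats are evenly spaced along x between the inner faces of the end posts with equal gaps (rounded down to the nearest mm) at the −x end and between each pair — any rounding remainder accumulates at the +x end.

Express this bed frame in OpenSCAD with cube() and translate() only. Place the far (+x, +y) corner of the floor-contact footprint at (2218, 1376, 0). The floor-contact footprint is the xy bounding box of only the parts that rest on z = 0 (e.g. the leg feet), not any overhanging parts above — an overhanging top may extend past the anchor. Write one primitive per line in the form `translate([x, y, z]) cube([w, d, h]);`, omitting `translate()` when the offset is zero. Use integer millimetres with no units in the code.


// slat z = rail_z + rail_h = 221 + 194 = 415
// slat gap = ⌊(1917 − 15·77) / 16⌋ = 47
translate([135, 114, 0]) cube([83, 83, 440]);
translate([135, 1293, 0]) cube([83, 83, 440]);
translate([2135, 114, 0]) cube([83, 83, 440]);
translate([2135, 1293, 0]) cube([83, 83, 440]);
translate([218, 114, 221]) cube([1917, 21, 194]);
translate([218, 1355, 221]) cube([1917, 21, 194]);
translate([135, 197, 221]) cube([21, 1096, 194]);
translate([2197, 197, 221]) cube([21, 1096, 194]);
translate([265, 114, 415]) cube([77, 1262, 17]);
translate([389, 114, 415]) cube([77, 1262, 17]);
translate([513, 114, 415]) cube([77, 1262, 17]);
translate([637, 114, 415]) cube([77, 1262, 17]);
translate([761, 114, 415]) cube([77, 1262, 17]);
translate([885, 114, 415]) cube([77, 1262, 17]);
translate([1009, 114, 415]) cube([77, 1262, 17]);
translate([1133, 114, 415]) cube([77, 1262, 17]);
translate([1257, 114, 415]) cube([77, 1262, 17]);
translate([1381, 114, 415]) cube([77, 1262, 17]);
translate([1505, 114, 415]) cube([77, 1262, 17]);
translate([1629, 114, 415]) cube([77, 1262, 17]);
translate([1753, 114, 415]) cube([77, 1262, 17]);
translate([1877, 114, 415]) cube([77, 1262, 17]);
translate([2001, 114, 415]) cube([77, 1262, 17]);


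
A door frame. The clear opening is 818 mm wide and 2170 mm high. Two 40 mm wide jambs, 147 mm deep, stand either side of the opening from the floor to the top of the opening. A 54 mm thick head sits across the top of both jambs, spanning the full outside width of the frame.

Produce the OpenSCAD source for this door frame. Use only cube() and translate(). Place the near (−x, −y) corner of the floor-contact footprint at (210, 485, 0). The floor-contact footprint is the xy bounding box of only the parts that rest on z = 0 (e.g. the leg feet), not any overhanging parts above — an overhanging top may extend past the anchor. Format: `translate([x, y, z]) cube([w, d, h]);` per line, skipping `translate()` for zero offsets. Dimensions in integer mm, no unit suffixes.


translate([210, 485, 0]) cube([40, 147, 2170]);
translate([1068, 485, 0]) cube([40, 147, 2170]);
translate([210, 485, 2170]) cube([898, 147, 54]);


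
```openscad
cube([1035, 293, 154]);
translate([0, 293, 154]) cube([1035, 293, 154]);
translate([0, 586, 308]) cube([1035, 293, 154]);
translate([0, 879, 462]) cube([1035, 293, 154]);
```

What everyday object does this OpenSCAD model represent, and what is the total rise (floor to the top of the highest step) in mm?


A staircase. The total rise is 616 mm.

4 identical blocks, each offset up and back from the previous — a staircase. Each step is 154 mm tall and there are 4 of them, so the total rise is 4 × 154 = 616 mm.


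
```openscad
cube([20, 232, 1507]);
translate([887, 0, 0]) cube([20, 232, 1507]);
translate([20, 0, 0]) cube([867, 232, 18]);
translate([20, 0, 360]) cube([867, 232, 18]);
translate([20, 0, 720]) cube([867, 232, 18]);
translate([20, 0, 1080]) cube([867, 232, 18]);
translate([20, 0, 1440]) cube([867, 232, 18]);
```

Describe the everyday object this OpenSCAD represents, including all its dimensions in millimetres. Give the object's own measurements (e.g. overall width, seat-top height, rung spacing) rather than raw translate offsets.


An open bookshelf. Two side panels, each 20 mm thick, 232 mm deep and 1507 mm tall, stand 907 mm apart (outside-to-outside). Between them sit 5 shelves, each 18 mm thick and 232 mm deep, spanning the full gap between the sides. The bottom shelf rests on the floor (its underside at z = 0) and the clear gap between one shelf's top and the next shelf's underside is 342 mm.


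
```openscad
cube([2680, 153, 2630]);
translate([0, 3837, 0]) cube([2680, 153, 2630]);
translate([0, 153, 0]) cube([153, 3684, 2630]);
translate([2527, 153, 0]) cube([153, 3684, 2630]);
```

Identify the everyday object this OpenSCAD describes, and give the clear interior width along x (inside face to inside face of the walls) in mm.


A house (or room) frame. The interior width is 2374 mm.

Four 2630 mm walls enclosing a rectangle with no floor or roof — a room or house frame. Outside width is 2680 mm and wall thickness is 153 mm, so the interior width is 2680 − 2 × 153 = 2374 mm.


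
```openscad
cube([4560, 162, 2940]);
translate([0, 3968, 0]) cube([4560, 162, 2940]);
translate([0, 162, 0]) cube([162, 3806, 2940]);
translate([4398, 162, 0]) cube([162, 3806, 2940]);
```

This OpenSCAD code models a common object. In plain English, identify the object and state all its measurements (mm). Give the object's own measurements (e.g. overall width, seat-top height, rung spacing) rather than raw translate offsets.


The wall frame of a small rectangular building: four walls, each 2940 mm tall and 162 mm thick, enclosing a footprint 4560 mm (x) by 4130 mm (y) outside-to-outside, with no floor or roof. The front and back walls (the −y and +y sides) span the full width; the two side walls fit between them.


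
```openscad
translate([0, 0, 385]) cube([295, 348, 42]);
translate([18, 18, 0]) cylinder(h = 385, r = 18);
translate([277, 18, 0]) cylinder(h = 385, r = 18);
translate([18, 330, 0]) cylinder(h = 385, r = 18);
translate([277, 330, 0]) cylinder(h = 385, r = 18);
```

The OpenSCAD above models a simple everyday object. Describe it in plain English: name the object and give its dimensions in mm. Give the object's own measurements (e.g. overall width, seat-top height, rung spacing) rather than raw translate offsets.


A simple wooden stool: a rectangular seat 295 mm (x) by 348 mm (y), 42 mm thick, top face at z = 427 mm, on four round legs, each 36 mm in diameter. The legs rest on z = 0, each leg's axis is inset half a diameter from the nearest pair of seat edges (so the leg's bounding box is flush with the corner).


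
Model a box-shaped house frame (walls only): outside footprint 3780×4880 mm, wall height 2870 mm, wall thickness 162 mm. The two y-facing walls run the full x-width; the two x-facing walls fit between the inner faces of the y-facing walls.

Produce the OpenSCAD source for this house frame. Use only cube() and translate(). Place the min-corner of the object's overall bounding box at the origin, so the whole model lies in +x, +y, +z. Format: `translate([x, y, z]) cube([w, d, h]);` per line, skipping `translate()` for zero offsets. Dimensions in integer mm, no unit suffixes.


cube([3780, 162, 2870]);
translate([0, 4718, 0]) cube([3780, 162, 2870]);
translate([0, 162, 0]) cube([162, 4556, 2870]);
translate([3618, 162, 0]) cube([162, 4556, 2870]);


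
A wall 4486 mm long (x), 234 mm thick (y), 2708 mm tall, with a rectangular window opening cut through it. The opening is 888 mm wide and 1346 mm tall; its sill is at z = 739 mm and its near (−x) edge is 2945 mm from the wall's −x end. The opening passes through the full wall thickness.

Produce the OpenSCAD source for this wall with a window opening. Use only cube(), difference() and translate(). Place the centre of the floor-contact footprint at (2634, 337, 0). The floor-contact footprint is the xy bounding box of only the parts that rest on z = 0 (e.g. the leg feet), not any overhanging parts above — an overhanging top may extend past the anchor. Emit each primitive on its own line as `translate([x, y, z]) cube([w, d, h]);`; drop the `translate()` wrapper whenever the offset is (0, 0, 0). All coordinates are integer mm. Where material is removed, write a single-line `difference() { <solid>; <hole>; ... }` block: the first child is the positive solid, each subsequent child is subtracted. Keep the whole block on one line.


difference() { translate([391, 220, 0]) cube([4486, 234, 2708]); translate([3336, 220, 739]) cube([888, 234, 1346]); }


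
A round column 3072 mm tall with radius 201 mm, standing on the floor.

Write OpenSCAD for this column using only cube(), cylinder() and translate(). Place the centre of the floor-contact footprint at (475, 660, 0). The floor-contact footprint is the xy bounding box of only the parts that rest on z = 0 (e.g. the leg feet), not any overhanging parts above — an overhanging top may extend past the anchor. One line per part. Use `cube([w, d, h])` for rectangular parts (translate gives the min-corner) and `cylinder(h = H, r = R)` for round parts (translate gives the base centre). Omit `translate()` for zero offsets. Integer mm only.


translate([475, 660, 0]) cylinder(h = 3072, r = 201);


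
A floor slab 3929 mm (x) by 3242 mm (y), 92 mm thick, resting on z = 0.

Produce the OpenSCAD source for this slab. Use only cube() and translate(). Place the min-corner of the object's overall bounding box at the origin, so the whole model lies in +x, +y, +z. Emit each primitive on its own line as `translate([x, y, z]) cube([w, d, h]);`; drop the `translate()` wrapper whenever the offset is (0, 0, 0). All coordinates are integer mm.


cube([3929, 3242, 92]);


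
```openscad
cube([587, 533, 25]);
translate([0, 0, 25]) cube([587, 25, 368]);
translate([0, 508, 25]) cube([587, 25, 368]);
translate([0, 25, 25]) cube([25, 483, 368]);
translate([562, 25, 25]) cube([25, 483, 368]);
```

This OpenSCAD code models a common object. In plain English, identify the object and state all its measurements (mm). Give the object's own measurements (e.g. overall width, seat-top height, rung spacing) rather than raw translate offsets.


An open-topped rectangular box: outside dimensions 587×533×393 mm, with a uniform wall and base thickness of 25 mm. The base is a full 587×533 slab on the floor; four walls sit on top of the base. The front and back walls (the −y and +y sides) span the full width; the two side walls fit between them.


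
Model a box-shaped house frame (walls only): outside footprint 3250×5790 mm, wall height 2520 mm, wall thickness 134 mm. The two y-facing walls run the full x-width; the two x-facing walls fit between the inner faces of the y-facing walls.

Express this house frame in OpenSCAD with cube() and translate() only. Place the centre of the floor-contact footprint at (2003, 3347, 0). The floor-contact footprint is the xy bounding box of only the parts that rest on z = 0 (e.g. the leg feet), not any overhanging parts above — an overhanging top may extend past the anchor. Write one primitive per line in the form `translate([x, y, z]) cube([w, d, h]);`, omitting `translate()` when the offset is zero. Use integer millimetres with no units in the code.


translate([378, 452, 0]) cube([3250, 134, 2520]);
translate([378, 6108, 0]) cube([3250, 134, 2520]);
translate([378, 586, 0]) cube([134, 5522, 2520]);
translate([3494, 586, 0]) cube([134, 5522, 2520]);


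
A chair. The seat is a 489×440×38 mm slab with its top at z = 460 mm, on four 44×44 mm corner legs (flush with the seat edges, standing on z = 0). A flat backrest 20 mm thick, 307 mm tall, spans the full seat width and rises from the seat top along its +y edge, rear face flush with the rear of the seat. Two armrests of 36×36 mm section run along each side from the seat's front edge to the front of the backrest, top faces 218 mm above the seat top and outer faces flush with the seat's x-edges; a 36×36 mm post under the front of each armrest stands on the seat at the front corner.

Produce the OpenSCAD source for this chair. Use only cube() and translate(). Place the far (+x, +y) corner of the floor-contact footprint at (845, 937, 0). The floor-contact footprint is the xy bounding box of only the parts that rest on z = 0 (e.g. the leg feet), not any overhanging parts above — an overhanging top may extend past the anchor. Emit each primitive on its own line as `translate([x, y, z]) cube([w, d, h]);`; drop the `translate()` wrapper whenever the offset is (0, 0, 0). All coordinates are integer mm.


// leg_h = 460 - 38 = 422
// arm post h = 218 - 36 = 182
translate([356, 497, 422]) cube([489, 440, 38]);
translate([356, 497, 0]) cube([44, 44, 422]);
translate([801, 497, 0]) cube([44, 44, 422]);
translate([356, 893, 0]) cube([44, 44, 422]);
translate([801, 893, 0]) cube([44, 44, 422]);
translate([356, 917, 460]) cube([489, 20, 307]);
translate([356, 497, 642]) cube([36, 420, 36]);
translate([809, 497, 642]) cube([36, 420, 36]);
translate([356, 497, 460]) cube([36, 36, 182]);
translate([809, 497, 460]) cube([36, 36, 182]);


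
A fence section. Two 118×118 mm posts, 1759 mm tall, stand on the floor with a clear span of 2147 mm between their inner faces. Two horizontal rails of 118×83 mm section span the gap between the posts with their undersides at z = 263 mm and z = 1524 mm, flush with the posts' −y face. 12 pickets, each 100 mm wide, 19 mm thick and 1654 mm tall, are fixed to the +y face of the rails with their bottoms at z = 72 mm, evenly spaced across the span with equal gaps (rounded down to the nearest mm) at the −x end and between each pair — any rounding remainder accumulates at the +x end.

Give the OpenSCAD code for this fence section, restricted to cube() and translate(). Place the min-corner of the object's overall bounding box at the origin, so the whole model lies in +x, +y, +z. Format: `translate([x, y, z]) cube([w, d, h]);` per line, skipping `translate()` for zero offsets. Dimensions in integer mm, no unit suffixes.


cube([118, 118, 1759]);
translate([2265, 0, 0]) cube([118, 118, 1759]);
translate([118, 0, 263]) cube([2147, 118, 83]);
translate([118, 0, 1524]) cube([2147, 118, 83]);
translate([190, 118, 72]) cube([100, 19, 1654]);
translate([362, 118, 72]) cube([100, 19, 1654]);
translate([534, 118, 72]) cube([100, 19, 1654]);
translate([706, 118, 72]) cube([100, 19, 1654]);
translate([878, 118, 72]) cube([100, 19, 1654]);
translate([1050, 118, 72]) cube([100, 19, 1654]);
translate([1222, 118, 72]) cube([100, 19, 1654]);
translate([1394, 118, 72]) cube([100, 19, 1654]);
translate([1566, 118, 72]) cube([100, 19, 1654]);
translate([1738, 118, 72]) cube([100, 19, 1654]);
translate([1910, 118, 72]) cube([100, 19, 1654]);
translate([2082, 118, 72]) cube([100, 19, 1654]);


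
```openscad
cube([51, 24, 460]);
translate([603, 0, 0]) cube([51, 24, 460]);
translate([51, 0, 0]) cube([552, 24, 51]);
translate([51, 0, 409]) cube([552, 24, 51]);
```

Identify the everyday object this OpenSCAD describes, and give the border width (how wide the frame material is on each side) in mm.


A picture frame. The border width is 51 mm.

Four thin pieces enclosing a rectangular opening — a picture frame. The two full-height stiles are 460 mm tall; the top rail sits at z = 409 and is 51 mm tall, so the border above the opening is 460 − 409 = 51 mm, matching the stile x-width.


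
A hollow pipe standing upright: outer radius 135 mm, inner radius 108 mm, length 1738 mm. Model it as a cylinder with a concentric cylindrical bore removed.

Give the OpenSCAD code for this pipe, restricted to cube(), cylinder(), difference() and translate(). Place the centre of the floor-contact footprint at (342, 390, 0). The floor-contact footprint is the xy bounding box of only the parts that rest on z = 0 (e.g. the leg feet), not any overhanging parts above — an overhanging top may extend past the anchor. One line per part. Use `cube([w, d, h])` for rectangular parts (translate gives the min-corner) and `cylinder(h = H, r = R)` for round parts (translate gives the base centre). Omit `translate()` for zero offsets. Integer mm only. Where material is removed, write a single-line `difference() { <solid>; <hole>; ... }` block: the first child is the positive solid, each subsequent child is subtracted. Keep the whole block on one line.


difference() { translate([342, 390, 0]) cylinder(h = 1738, r = 135); translate([342, 390, 0]) cylinder(h = 1738, r = 108); }


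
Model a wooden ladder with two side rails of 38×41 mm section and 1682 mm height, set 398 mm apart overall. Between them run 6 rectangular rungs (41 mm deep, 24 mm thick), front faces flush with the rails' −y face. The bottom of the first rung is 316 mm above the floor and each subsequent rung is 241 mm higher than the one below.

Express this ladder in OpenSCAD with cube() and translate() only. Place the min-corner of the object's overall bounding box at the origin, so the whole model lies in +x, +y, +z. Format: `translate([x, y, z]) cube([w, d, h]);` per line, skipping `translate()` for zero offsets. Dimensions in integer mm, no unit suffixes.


// rung span = 398 - 2*38 = 322
// rung[k] z = 316 + k*241
cube([38, 41, 1682]);
translate([360, 0, 0]) cube([38, 41, 1682]);
translate([38, 0, 316]) cube([322, 41, 24]);
translate([38, 0, 557]) cube([322, 41, 24]);
translate([38, 0, 798]) cube([322, 41, 24]);
translate([38, 0, 1039]) cube([322, 41, 24]);
translate([38, 0, 1280]) cube([322, 41, 24]);
translate([38, 0, 1521]) cube([322, 41, 24]);


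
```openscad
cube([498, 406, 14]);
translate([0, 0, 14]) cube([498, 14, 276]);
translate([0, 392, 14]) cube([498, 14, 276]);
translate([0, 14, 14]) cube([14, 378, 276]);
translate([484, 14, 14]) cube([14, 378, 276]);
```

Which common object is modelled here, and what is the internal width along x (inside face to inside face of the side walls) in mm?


An open box. The internal width is 470 mm.

A 498×406 base slab with four walls standing on it — an open box. The base is 498 mm wide and the walls are 14 mm thick, so the internal width is 498 − 2 × 14 = 470 mm.


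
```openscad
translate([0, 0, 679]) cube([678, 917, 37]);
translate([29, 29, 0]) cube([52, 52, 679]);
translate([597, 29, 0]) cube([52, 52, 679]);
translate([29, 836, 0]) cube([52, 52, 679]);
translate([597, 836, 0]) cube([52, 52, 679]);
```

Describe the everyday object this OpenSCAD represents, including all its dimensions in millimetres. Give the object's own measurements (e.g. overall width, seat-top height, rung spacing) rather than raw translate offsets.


A rectangular dining table. The top is 678×917×37 mm with its upper surface at z = 716 mm. It stands on four 52×52 mm square legs, each inset 29 mm from the nearest pair of top edges, running from the floor to the underside of the top.


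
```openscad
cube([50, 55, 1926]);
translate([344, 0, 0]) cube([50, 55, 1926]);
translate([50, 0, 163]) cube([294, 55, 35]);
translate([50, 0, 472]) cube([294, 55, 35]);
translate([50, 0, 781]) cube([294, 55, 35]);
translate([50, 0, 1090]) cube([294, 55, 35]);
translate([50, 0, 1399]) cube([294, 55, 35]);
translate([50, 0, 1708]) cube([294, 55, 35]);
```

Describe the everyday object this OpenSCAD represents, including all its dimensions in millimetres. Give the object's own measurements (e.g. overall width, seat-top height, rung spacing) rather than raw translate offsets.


A straight ladder. Two 50×55 mm vertical rails, 1926 mm tall, stand 394 mm apart (outside-to-outside) with their front faces coplanar on the −y side. 6 rungs, each 55 mm deep and 35 mm tall, span between the inner faces of the rails, front faces flush with the rails. The lowest rung's underside is at z = 163 mm and rungs are spaced 309 mm apart (underside to underside).


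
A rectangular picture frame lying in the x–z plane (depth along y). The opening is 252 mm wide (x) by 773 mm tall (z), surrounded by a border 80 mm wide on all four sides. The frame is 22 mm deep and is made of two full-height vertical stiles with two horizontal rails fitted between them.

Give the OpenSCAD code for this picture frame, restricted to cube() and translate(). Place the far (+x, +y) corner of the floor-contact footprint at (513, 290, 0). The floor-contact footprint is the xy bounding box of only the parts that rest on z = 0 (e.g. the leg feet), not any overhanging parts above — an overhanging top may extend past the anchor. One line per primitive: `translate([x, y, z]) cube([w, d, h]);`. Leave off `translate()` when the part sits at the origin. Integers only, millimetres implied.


translate([101, 268, 0]) cube([80, 22, 933]);
translate([433, 268, 0]) cube([80, 22, 933]);
translate([181, 268, 0]) cube([252, 22, 80]);
translate([181, 268, 853]) cube([252, 22, 80]);


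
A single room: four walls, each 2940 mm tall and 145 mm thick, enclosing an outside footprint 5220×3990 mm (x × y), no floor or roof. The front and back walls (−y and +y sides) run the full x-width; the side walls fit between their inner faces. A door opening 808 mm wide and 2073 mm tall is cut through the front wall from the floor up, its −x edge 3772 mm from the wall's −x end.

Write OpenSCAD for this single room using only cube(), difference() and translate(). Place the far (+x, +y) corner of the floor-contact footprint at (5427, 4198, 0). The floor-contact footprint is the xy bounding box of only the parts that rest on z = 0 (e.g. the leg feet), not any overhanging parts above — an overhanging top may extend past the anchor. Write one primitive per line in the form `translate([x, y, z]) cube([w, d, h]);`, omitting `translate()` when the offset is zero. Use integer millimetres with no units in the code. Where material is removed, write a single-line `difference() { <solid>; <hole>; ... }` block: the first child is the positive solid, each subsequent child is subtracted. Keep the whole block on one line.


difference() { translate([207, 208, 0]) cube([5220, 145, 2940]); translate([3979, 208, 0]) cube([808, 145, 2073]); }
translate([207, 4053, 0]) cube([5220, 145, 2940]);
translate([207, 353, 0]) cube([145, 3700, 2940]);
translate([5282, 353, 0]) cube([145, 3700, 2940]);


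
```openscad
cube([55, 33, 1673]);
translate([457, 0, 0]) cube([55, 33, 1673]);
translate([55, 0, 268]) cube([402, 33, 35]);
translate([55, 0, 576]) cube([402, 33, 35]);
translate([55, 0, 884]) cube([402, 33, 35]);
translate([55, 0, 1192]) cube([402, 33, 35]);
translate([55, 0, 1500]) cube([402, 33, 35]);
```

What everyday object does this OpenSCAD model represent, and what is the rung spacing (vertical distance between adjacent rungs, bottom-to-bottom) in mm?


A ladder. The rung spacing is 308 mm.

Two tall 55×33 posts with 5 short bars between them — a ladder. Adjacent rungs sit at z = 268 and z = 576, so the spacing is 576 − 268 = 308 mm.


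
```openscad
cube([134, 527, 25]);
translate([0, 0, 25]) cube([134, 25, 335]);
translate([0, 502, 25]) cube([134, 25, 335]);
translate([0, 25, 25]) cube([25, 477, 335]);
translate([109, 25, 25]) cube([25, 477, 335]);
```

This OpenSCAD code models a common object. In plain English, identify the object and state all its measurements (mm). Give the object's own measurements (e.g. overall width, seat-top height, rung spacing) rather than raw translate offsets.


An open-topped rectangular box: outside dimensions 134×527×360 mm, with a uniform wall and base thickness of 25 mm. The base is a full 134×527 slab on the floor; four walls sit on top of the base. The front and back walls (the −y and +y sides) span the full width; the two side walls fit between them.


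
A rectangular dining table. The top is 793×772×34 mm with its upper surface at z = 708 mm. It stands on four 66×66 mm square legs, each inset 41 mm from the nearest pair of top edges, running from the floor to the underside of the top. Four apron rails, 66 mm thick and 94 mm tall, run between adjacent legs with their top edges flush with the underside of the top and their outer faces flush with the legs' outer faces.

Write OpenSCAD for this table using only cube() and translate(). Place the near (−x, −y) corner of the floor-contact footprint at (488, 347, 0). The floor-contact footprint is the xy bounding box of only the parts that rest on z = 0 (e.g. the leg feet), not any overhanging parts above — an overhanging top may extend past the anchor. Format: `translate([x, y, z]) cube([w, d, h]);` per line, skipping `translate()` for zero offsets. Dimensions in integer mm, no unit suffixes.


translate([447, 306, 674]) cube([793, 772, 34]);
translate([488, 347, 0]) cube([66, 66, 674]);
translate([1133, 347, 0]) cube([66, 66, 674]);
translate([488, 971, 0]) cube([66, 66, 674]);
translate([1133, 971, 0]) cube([66, 66, 674]);
translate([554, 347, 580]) cube([579, 66, 94]);
translate([554, 971, 580]) cube([579, 66, 94]);
translate([488, 413, 580]) cube([66, 558, 94]);
translate([1133, 413, 580]) cube([66, 558, 94]);


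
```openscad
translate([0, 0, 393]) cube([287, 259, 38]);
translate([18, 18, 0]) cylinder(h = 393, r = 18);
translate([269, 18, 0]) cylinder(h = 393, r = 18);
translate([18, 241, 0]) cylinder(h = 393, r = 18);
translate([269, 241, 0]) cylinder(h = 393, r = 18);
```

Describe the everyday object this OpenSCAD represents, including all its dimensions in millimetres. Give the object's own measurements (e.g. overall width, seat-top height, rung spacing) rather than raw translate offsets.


A four-legged stool. The seat is a 287×259×38 mm slab whose top surface is at z = 431 mm; four round legs, each 36 mm in diameter, run from the floor (z = 0) to the underside of the seat, each leg's axis is inset half a diameter from the nearest pair of seat edges (so the leg's bounding box is flush with the corner).


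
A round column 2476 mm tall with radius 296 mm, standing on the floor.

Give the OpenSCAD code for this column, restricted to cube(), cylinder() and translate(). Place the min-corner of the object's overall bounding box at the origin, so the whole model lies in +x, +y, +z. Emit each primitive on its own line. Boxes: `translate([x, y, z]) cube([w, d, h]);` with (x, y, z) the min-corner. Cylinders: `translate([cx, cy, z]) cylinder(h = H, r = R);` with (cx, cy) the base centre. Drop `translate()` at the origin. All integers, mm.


translate([296, 296, 0]) cylinder(h = 2476, r = 296);


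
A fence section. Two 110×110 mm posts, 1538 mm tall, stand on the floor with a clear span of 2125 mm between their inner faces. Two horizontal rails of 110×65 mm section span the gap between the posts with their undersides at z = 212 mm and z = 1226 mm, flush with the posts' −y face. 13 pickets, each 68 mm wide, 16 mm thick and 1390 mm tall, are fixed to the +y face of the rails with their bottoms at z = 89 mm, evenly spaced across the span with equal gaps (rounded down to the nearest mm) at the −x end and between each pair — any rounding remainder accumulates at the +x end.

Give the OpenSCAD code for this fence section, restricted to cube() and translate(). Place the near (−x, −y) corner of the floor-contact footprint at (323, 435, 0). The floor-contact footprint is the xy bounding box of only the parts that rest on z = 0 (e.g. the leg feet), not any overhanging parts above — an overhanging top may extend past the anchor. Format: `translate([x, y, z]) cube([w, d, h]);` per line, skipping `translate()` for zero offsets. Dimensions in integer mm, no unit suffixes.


translate([323, 435, 0]) cube([110, 110, 1538]);
translate([2558, 435, 0]) cube([110, 110, 1538]);
translate([433, 435, 212]) cube([2125, 110, 65]);
translate([433, 435, 1226]) cube([2125, 110, 65]);
translate([521, 545, 89]) cube([68, 16, 1390]);
translate([677, 545, 89]) cube([68, 16, 1390]);
translate([833, 545, 89]) cube([68, 16, 1390]);
translate([989, 545, 89]) cube([68, 16, 1390]);
translate([1145, 545, 89]) cube([68, 16, 1390]);
translate([1301, 545, 89]) cube([68, 16, 1390]);
translate([1457, 545, 89]) cube([68, 16, 1390]);
translate([1613, 545, 89]) cube([68, 16, 1390]);
translate([1769, 545, 89]) cube([68, 16, 1390]);
translate([1925, 545, 89]) cube([68, 16, 1390]);
translate([2081, 545, 89]) cube([68, 16, 1390]);
translate([2237, 545, 89]) cube([68, 16, 1390]);
translate([2393, 545, 89]) cube([68, 16, 1390]);


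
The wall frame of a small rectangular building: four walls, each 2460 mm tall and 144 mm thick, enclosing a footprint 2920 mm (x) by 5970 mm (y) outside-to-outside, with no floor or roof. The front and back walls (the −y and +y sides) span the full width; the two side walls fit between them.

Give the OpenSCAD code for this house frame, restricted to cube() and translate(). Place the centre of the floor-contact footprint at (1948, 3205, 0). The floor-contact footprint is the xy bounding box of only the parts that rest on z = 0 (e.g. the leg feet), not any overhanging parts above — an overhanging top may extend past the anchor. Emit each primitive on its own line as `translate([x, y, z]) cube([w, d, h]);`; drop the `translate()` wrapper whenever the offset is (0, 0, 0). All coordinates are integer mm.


translate([488, 220, 0]) cube([2920, 144, 2460]);
translate([488, 6046, 0]) cube([2920, 144, 2460]);
translate([488, 364, 0]) cube([144, 5682, 2460]);
translate([3264, 364, 0]) cube([144, 5682, 2460]);


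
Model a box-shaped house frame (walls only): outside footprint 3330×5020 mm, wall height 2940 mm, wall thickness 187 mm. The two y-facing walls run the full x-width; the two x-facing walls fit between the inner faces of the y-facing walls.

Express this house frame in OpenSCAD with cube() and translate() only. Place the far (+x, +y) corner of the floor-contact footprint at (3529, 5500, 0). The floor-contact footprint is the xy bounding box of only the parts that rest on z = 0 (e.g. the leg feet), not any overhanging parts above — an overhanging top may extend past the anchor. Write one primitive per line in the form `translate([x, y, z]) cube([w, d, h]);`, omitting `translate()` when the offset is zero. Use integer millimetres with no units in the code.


translate([199, 480, 0]) cube([3330, 187, 2940]);
translate([199, 5313, 0]) cube([3330, 187, 2940]);
translate([199, 667, 0]) cube([187, 4646, 2940]);
translate([3342, 667, 0]) cube([187, 4646, 2940]);


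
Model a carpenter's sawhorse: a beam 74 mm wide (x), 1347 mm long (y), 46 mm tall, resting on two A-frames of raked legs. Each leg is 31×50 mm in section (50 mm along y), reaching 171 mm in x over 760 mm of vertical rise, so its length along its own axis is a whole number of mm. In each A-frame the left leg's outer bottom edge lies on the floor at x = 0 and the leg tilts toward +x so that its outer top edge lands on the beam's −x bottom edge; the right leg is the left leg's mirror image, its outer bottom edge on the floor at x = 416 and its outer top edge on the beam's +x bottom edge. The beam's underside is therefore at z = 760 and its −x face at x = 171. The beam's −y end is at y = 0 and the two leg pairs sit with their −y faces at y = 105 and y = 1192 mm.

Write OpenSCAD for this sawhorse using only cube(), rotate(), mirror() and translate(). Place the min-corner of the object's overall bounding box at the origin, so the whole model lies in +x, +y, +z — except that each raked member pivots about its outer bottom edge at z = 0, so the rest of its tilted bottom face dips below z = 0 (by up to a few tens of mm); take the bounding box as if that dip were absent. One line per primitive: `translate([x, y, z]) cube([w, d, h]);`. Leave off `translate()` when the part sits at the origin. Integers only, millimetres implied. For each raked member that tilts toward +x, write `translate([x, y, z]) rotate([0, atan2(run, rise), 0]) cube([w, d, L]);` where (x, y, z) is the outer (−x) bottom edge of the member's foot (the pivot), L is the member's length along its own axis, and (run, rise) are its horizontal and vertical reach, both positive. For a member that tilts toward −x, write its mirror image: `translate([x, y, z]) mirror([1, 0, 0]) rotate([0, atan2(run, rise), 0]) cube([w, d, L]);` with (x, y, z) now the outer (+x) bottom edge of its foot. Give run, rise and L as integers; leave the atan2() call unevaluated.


translate([171, 0, 760]) cube([74, 1347, 46]);
translate([0, 105, 0]) rotate([0, atan2(171, 760), 0]) cube([31, 50, 779]);
translate([416, 105, 0]) mirror([1, 0, 0]) rotate([0, atan2(171, 760), 0]) cube([31, 50, 779]);
translate([0, 1192, 0]) rotate([0, atan2(171, 760), 0]) cube([31, 50, 779]);
translate([416, 1192, 0]) mirror([1, 0, 0]) rotate([0, atan2(171, 760), 0]) cube([31, 50, 779]);


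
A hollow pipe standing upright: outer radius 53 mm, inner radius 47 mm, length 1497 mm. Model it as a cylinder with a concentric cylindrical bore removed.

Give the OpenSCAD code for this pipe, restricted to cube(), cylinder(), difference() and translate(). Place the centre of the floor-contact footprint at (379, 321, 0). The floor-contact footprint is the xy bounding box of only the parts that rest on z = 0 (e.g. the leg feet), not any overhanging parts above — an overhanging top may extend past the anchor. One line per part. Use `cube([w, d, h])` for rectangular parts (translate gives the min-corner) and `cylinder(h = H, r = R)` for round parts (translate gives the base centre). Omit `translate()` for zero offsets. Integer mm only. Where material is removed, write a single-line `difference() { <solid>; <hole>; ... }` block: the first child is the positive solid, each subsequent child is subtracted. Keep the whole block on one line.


difference() { translate([379, 321, 0]) cylinder(h = 1497, r = 53); translate([379, 321, 0]) cylinder(h = 1497, r = 47); }


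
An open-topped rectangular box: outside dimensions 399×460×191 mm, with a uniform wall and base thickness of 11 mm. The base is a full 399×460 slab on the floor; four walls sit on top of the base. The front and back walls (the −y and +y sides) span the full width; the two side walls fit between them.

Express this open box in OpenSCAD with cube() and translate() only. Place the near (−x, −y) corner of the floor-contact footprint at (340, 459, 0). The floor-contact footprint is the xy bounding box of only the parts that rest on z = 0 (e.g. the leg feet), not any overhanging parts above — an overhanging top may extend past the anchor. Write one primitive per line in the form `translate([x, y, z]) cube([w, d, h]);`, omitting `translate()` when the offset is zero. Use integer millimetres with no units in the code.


translate([340, 459, 0]) cube([399, 460, 11]);
translate([340, 459, 11]) cube([399, 11, 180]);
translate([340, 908, 11]) cube([399, 11, 180]);
translate([340, 470, 11]) cube([11, 438, 180]);
translate([728, 470, 11]) cube([11, 438, 180]);


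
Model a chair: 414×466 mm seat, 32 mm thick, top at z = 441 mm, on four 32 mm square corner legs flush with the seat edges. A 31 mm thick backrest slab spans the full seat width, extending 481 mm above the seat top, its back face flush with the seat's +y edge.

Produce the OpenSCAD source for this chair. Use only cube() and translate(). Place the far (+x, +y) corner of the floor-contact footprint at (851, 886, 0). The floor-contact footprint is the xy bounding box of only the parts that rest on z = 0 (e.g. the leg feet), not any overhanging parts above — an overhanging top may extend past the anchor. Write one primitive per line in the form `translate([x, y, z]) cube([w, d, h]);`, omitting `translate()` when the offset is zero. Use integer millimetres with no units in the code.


translate([437, 420, 409]) cube([414, 466, 32]);
translate([437, 420, 0]) cube([32, 32, 409]);
translate([819, 420, 0]) cube([32, 32, 409]);
translate([437, 854, 0]) cube([32, 32, 409]);
translate([819, 854, 0]) cube([32, 32, 409]);
translate([437, 855, 441]) cube([414, 31, 481]);


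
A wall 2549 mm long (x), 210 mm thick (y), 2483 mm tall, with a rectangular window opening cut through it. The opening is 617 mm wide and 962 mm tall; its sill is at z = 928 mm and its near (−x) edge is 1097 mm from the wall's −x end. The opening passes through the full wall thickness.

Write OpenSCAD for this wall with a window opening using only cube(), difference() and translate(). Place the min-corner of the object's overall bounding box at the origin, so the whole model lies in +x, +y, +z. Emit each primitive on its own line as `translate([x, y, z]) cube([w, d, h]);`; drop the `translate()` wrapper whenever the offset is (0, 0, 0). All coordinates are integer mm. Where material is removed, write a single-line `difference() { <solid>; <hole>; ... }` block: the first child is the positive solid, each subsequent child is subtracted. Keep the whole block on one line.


difference() { cube([2549, 210, 2483]); translate([1097, 0, 928]) cube([617, 210, 962]); }
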